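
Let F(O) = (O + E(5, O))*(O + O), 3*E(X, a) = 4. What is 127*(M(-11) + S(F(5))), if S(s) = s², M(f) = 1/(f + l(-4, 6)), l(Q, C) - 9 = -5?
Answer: 32091757/63 ≈ 5.0939e+5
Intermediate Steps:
E(X, a) = 4/3 (E(X, a) = (⅓)*4 = 4/3)
l(Q, C) = 4 (l(Q, C) = 9 - 5 = 4)
F(O) = 2*O*(4/3 + O) (F(O) = (O + 4/3)*(O + O) = (4/3 + O)*(2*O) = 2*O*(4/3 + O))
M(f) = 1/(4 + f) (M(f) = 1/(f + 4) = 1/(4 + f))
127*(M(-11) + S(F(5))) = 127*(1/(4 - 11) + ((⅔)*5*(4 + 3*5))²) = 127*(1/(-7) + ((⅔)*5*(4 + 15))²) = 127*(-⅐ + ((⅔)*5*19)²) = 127*(-⅐ + (190/3)²) = 127*(-⅐ + 36100/9) = 127*(252691/63) = 32091757/63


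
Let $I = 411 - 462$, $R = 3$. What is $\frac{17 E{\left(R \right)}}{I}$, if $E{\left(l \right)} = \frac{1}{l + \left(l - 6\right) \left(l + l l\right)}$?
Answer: $\frac{1}{99} \approx 0.010101$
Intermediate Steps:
$I = -51$ ($I = 411 - 462 = -51$)
$E{\left(l \right)} = \frac{1}{l + \left(-6 + l\right) \left(l + l^{2}\right)}$
$\frac{17 E{\left(R \right)}}{I} = \frac{17 \frac{1}{3 \left(-5 + 3^{2} - 15\right)}}{-51} = 17 \frac{1}{3 \left(-5 + 9 - 15\right)} \left(- \frac{1}{51}\right) = 17 \frac{1}{3 \left(-11\right)} \left(- \frac{1}{51}\right) = 17 \cdot \frac{1}{3} \left(- \frac{1}{11}\right) \left(- \frac{1}{51}\right) = 17 \left(- \frac{1}{33}\right) \left(- \frac{1}{51}\right) = \left(- \frac{17}{33}\right) \left(- \frac{1}{51}\right) = \frac{1}{99}$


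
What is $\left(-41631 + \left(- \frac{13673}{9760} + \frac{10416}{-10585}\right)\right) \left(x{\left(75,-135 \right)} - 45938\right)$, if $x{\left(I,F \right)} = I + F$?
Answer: $\frac{19784330168069707}{10330960} \approx 1.9151 \cdot 10^{9}$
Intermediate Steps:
$x{\left(I,F \right)} = F + I$
$\left(-41631 + \left(- \frac{13673}{9760} + \frac{10416}{-10585}\right)\right) \left(x{\left(75,-135 \right)} - 45938\right) = \left(-41631 + \left(- \frac{13673}{9760} + \frac{10416}{-10585}\right)\right) \left(\left(-135 + 75\right) - 45938\right) = \left(-41631 + \left(\left(-13673\right) \frac{1}{9760} + 10416 \left(- \frac{1}{10585}\right)\right)\right) \left(-60 - 45938\right) = \left(-41631 - \frac{49277773}{20661920}\right) \left(-45998\right) = \left(- \frac{860225669293}{20661920}\right) \left(-45998\right) = \frac{19784330168069707}{10330960}$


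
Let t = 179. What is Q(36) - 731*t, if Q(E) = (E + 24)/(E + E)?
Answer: -785089/6 ≈ -1.3085e+5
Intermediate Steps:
Q(E) = (24 + E)/(2*E) (Q(E) = (24 + E)/((2*E)) = (24 + E)*(1/(2*E)) = (24 + E)/(2*E))
Q(36) - 731*t = (½)*(24 + 36)/36 - 731*179 = (½)*(1/36)*60 - 130849 = ⅚ - 130849 = -785089/6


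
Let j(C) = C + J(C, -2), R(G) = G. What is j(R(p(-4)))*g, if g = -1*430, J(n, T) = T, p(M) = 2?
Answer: 0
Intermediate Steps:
j(C) = -2 + C (j(C) = C - 2 = -2 + C)
g = -430
j(R(p(-4)))*g = (-2 + 2)*(-430) = 0*(-430) = 0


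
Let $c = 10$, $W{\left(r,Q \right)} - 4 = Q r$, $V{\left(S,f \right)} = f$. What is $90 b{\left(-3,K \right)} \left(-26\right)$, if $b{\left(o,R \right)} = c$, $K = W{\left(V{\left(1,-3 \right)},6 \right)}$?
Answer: $-23400$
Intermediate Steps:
$W{\left(r,Q \right)} = 4 + Q r$
$K = -14$ ($K = 4 + 6 \left(-3\right) = 4 - 18 = -14$)
$b{\left(o,R \right)} = 10$
$90 b{\left(-3,K \right)} \left(-26\right) = 90 \cdot 10 \left(-26\right) = 900 \left(-26\right) = -23400$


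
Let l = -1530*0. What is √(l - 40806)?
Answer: 3*I*√4534 ≈ 202.0*I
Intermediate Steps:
l = 0
√(l - 40806) = √(0 - 40806) = √(-40806) = 3*I*√4534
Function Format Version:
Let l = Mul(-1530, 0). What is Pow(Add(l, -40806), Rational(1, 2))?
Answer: Mul(3, I, Pow(4534, Rational(1, 2))) ≈ Mul(202.00, I)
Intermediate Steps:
l = 0
Pow(Add(l, -40806), Rational(1, 2)) = Pow(Add(0, -40806), Rational(1, 2)) = Pow(-40806, Rational(1, 2)) = Mul(3, I, Pow(4534, Rational(1, 2)))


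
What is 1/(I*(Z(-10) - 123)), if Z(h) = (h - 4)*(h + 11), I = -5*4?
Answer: 1/2740 ≈ 0.00036496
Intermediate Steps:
I = -20
Z(h) = (-4 + h)*(11 + h)
1/(I*(Z(-10) - 123)) = 1/(-20*((-44 + (-10)**2 + 7*(-10)) - 123)) = 1/(-20*((-44 + 100 - 70) - 123)) = 1/(-20*(-14 - 123)) = 1/(-20*(-137)) = 1/2740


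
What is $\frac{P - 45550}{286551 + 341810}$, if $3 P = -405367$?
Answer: $- \frac{542017}{1885083} \approx -0.28753$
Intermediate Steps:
$P = - \frac{405367}{3}$ ($P = \frac{1}{3} \left(-405367\right) = - \frac{405367}{3} \approx -1.3512 \cdot 10^{5}$)
$\frac{P - 45550}{286551 + 341810} = \frac{- \frac{405367}{3} - 45550}{286551 + 341810} = - \frac{542017}{3 \cdot 628361} = \left(- \frac{542017}{3}\right) \frac{1}{628361} = - \frac{542017}{1885083}$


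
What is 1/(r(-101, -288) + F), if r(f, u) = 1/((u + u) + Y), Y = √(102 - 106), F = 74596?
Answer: 24749460304/1846210697869889 + 2*I/1846210697869889 ≈ 1.3406e-5 + 1.0833e-15*I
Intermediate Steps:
Y = 2*I (Y = √(-4) = 2*I ≈ 2.0*I)
r(f, u) = 1/(2*I + 2*u) (r(f, u) = 1/((u + u) + 2*I) = 1/(2*u + 2*I) = 1/(2*I + 2*u))
1/(r(-101, -288) + F) = 1/(1/(2*(I - 288)) + 74596) = 1/(1/(2*(-288 + I)) + 74596) = 1/(((-288 - I)/82945)/2 + 74596) = 1/((-288 - I)/165890 + 74596) = 1/(74596 + (-288 - I)/165890)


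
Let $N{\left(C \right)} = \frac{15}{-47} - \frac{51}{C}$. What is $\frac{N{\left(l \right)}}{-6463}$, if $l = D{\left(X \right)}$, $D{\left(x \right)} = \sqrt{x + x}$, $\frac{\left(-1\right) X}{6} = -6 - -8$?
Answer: $\frac{15}{303761} - \frac{17 i \sqrt{6}}{25852} \approx 4.9381 \cdot 10^{-5} - 0.0016108 i$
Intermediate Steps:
$X = -12$ ($X = - 6 \left(-6 - -8\right) = - 6 \left(-6 + 8\right) = \left(-6\right) 2 = -12$)
$D{\left(x \right)} = \sqrt{2} \sqrt{x}$ ($D{\left(x \right)} = \sqrt{2 x} = \sqrt{2} \sqrt{x}$)
$l = 2 i \sqrt{6}$ ($l = \sqrt{2} \sqrt{-12} = \sqrt{2} \cdot 2 i \sqrt{3} = 2 i \sqrt{6} \approx 4.899 i$)
$N{\left(C \right)} = - \frac{15}{47} - \frac{51}{C}$ ($N{\left(C \right)} = 15 \left(- \frac{1}{47}\right) - \frac{51}{C} = - \frac{15}{47} - \frac{51}{C}$)
$\frac{N{\left(l \right)}}{-6463} = \frac{- \frac{15}{47} - \frac{51}{2 i \sqrt{6}}}{-6463} = \left(- \frac{15}{47} - 51 \left(- \frac{i \sqrt{6}}{12}\right)\right) \left(- \frac{1}{6463}\right) = \left(- \frac{15}{47} + \frac{17 i \sqrt{6}}{4}\right) \left(- \frac{1}{6463}\right) = \frac{15}{303761} - \frac{17 i \sqrt{6}}{25852}$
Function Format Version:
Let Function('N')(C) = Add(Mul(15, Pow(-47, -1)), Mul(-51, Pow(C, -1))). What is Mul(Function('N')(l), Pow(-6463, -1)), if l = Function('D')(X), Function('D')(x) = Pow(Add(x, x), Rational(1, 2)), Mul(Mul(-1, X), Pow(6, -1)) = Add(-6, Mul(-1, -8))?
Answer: Add(Rational(15, 303761), Mul(Rational(-17, 25852), I, Pow(6, Rational(1, 2)))) ≈ Add(4.9381e-5, Mul(-0.0016108, I))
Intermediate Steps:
X = -12 (X = Mul(-6, Add(-6, Mul(-1, -8))) = Mul(-6, Add(-6, 8)) = Mul(-6, 2) = -12)
Function('D')(x) = Mul(Pow(2, Rational(1, 2)), Pow(x, Rational(1, 2))) (Function('D')(x) = Pow(Mul(2, x), Rational(1, 2)) = Mul(Pow(2, Rational(1, 2)), Pow(x, Rational(1, 2))))
l = Mul(2, I, Pow(6, Rational(1, 2))) (l = Mul(Pow(2, Rational(1, 2)), Pow(-12, Rational(1, 2))) = Mul(Pow(2, Rational(1, 2)), Mul(2, I, Pow(3, Rational(1, 2)))) = Mul(2, I, Pow(6, Rational(1, 2))) ≈ Mul(4.8990, I))
Function('N')(C) = Add(Rational(-15, 47), Mul(-51, Pow(C, -1))) (Function('N')(C) = Add(Mul(15, Rational(-1, 47)), Mul(-51, Pow(C, -1))) = Add(Rational(-15, 47), Mul(-51, Pow(C, -1))))
Mul(Function('N')(l), Pow(-6463, -1)) = Mul(Add(Rational(-15, 47), Mul(-51, Pow(Mul(2, I, Pow(6, Rational(1, 2))), -1))), Pow(-6463, -1)) = Mul(Add(Rational(-15, 47), Mul(-51, Mul(Rational(-1, 12), I, Pow(6, Rational(1, 2))))), Rational(-1, 6463)) = Mul(Add(Rational(-15, 47), Mul(Rational(17, 4), I, Pow(6, Rational(1, 2)))), Rational(-1, 6463)) = Add(Rational(15, 303761), Mul(Rational(-17, 25852), I, Pow(6, Rational(1, 2))))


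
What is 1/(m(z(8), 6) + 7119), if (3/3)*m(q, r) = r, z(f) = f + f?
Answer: 1/7125 ≈ 0.00014035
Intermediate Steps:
z(f) = 2*f
m(q, r) = r
1/(m(z(8), 6) + 7119) = 1/(6 + 7119) = 1/7125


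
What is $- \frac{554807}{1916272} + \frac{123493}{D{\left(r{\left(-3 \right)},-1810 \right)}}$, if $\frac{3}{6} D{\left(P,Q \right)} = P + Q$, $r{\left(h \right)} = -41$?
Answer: $- \frac{119350036805}{3547019472} \approx -33.648$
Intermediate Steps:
$D{\left(P,Q \right)} = 2 P + 2 Q$ ($D{\left(P,Q \right)} = 2 \left(P + Q\right) = 2 P + 2 Q$)
$- \frac{554807}{1916272} + \frac{123493}{D{\left(r{\left(-3 \right)},-1810 \right)}} = - \frac{554807}{1916272} + \frac{123493}{2 \left(-41\right) + 2 \left(-1810\right)} = \left(-554807\right) \frac{1}{1916272} + \frac{123493}{-82 - 3620} = - \frac{554807}{1916272} + \frac{123493}{-3702} = - \frac{554807}{1916272} + 123493 \left(- \frac{1}{3702}\right) = - \frac{554807}{1916272} - \frac{123493}{3702} = - \frac{119350036805}{3547019472}$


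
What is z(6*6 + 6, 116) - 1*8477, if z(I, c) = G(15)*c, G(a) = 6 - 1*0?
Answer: -7781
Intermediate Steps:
G(a) = 6 (G(a) = 6 + 0 = 6)
z(I, c) = 6*c
z(6*6 + 6, 116) - 1*8477 = 6*116 - 1*8477 = 696 - 8477 = -7781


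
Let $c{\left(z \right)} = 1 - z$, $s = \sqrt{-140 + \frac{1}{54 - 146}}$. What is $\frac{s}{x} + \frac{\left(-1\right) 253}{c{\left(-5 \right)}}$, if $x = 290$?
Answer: $- \frac{253}{6} + \frac{i \sqrt{296263}}{13340} \approx -42.167 + 0.040802 i$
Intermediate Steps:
$s = \frac{i \sqrt{296263}}{46}$ ($s = \sqrt{-140 + \frac{1}{-92}} = \sqrt{-140 - \frac{1}{92}} = \sqrt{- \frac{12881}{92}} = \frac{i \sqrt{296263}}{46} \approx 11.833 i$)
$\frac{s}{x} + \frac{\left(-1\right) 253}{c{\left(-5 \right)}} = \frac{\frac{1}{46} i \sqrt{296263}}{290} + \frac{\left(-1\right) 253}{1 - -5} = \frac{i \sqrt{296263}}{46} \cdot \frac{1}{290} - \frac{253}{1 + 5} = \frac{i \sqrt{296263}}{13340} - \frac{253}{6} = - \frac{253}{6} + \frac{i \sqrt{296263}}{13340}$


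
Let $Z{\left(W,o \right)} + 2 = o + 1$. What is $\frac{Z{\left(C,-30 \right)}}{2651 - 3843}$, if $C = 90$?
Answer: $\frac{31}{1192} \approx 0.026007$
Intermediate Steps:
$Z{\left(W,o \right)} = -1 + o$ ($Z{\left(W,o \right)} = -2 + \left(o + 1\right) = -2 + \left(1 + o\right) = -1 + o$)
$\frac{Z{\left(C,-30 \right)}}{2651 - 3843} = \frac{-1 - 30}{2651 - 3843} = - \frac{31}{-1192} = \left(-31\right) \left(- \frac{1}{1192}\right) = \frac{31}{1192}$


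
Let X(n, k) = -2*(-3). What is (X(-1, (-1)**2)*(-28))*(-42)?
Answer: 7056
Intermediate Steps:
X(n, k) = 6
(X(-1, (-1)**2)*(-28))*(-42) = (6*(-28))*(-42) = -168*(-42) = 7056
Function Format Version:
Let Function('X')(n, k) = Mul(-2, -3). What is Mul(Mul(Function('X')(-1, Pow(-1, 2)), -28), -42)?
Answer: 7056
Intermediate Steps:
Function('X')(n, k) = 6
Mul(Mul(Function('X')(-1, Pow(-1, 2)), -28), -42) = Mul(Mul(6, -28), -42) = Mul(-168, -42) = 7056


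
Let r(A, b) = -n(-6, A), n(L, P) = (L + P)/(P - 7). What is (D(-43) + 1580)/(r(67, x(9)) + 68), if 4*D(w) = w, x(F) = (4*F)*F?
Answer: 94155/4019 ≈ 23.427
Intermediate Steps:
x(F) = 4*F**2
D(w) = w/4
n(L, P) = (L + P)/(-7 + P)
r(A, b) = -(-6 + A)/(-7 + A)
(D(-43) + 1580)/(r(67, x(9)) + 68) = ((1/4)*(-43) + 1580)/((6 - 1*67)/(-7 + 67) + 68) = (-43/4 + 1580)/((6 - 67)/60 + 68) = 6277/(4*((1/60)*(-61) + 68)) = 6277/(4*(-61/60 + 68)) = 6277/(4*(4019/60)) = (6277/4)*(60/4019) = 94155/4019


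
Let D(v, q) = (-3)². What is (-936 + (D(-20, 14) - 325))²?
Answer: 1567504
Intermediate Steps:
D(v, q) = 9
(-936 + (D(-20, 14) - 325))² = (-936 + (9 - 325))² = (-936 - 316)² = (-1252)² = 1567504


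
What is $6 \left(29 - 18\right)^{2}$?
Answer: $726$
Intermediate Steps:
$6 \left(29 - 18\right)^{2} = 6 \cdot 11^{2} = 6 \cdot 121 = 726$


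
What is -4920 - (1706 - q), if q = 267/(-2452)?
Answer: -16247219/2452 ≈ -6626.1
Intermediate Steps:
q = -267/2452 (q = 267*(-1/2452) = -267/2452 ≈ -0.10889)
-4920 - (1706 - q) = -4920 - (1706 - 1*(-267/2452)) = -4920 - (1706 + 267/2452) = -4920 - 1*4183379/2452 = -4920 - 4183379/2452 = -16247219/2452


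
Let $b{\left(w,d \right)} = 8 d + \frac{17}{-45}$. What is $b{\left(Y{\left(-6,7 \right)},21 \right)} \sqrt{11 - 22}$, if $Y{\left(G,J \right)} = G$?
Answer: $\frac{7543 i \sqrt{11}}{45} \approx 555.94 i$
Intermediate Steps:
$b{\left(w,d \right)} = - \frac{17}{45} + 8 d$ ($b{\left(w,d \right)} = 8 d + 17 \left(- \frac{1}{45}\right) = 8 d - \frac{17}{45} = - \frac{17}{45} + 8 d$)
$b{\left(Y{\left(-6,7 \right)},21 \right)} \sqrt{11 - 22} = \left(- \frac{17}{45} + 8 \cdot 21\right) \sqrt{11 - 22} = \left(- \frac{17}{45} + 168\right) \sqrt{-11} = \frac{7543 i \sqrt{11}}{45}$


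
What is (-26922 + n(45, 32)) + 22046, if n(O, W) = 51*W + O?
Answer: -3199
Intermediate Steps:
n(O, W) = O + 51*W
(-26922 + n(45, 32)) + 22046 = (-26922 + (45 + 51*32)) + 22046 = (-26922 + (45 + 1632)) + 22046 = (-26922 + 1677) + 22046 = -25245 + 22046 = -3199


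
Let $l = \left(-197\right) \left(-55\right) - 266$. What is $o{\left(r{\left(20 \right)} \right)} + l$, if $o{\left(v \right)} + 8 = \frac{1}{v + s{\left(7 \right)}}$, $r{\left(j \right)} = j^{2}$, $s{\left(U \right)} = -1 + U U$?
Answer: $\frac{4731329}{448} \approx 10561.0$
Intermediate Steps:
$s{\left(U \right)} = -1 + U^{2}$
$l = 10569$ ($l = 10835 - 266 = 10569$)
$o{\left(v \right)} = -8 + \frac{1}{48 + v}$ ($o{\left(v \right)} = -8 + \frac{1}{v - \left(1 - 7^{2}\right)} = -8 + \frac{1}{v + \left(-1 + 49\right)} = -8 + \frac{1}{v + 48} = -8 + \frac{1}{48 + v}$)
$o{\left(r{\left(20 \right)} \right)} + l = \frac{-383 - 8 \cdot 20^{2}}{48 + 20^{2}} + 10569 = \frac{-383 - 3200}{48 + 400} + 10569 = \frac{-383 - 3200}{448} + 10569 = \frac{1}{448} \left(-3583\right) + 10569 = - \frac{3583}{448} + 10569 = \frac{4731329}{448}$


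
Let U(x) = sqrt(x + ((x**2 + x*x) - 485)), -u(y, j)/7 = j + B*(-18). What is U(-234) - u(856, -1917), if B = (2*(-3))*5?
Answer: -9639 + sqrt(108793) ≈ -9309.2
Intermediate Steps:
B = -30 (B = -6*5 = -30)
u(y, j) = -3780 - 7*j (u(y, j) = -7*(j - 30*(-18)) = -7*(j + 540) = -7*(540 + j) = -3780 - 7*j)
U(x) = sqrt(-485 + x + 2*x**2) (U(x) = sqrt(x + ((x**2 + x**2) - 485)) = sqrt(x + (2*x**2 - 485)) = sqrt(x + (-485 + 2*x**2)) = sqrt(-485 + x + 2*x**2))
U(-234) - u(856, -1917) = sqrt(-485 - 234 + 2*(-234)**2) - (-3780 - 7*(-1917)) = sqrt(-485 - 234 + 2*54756) - (-3780 + 13419) = sqrt(-485 - 234 + 109512) - 1*9639 = sqrt(108793) - 9639 = -9639 + sqrt(108793)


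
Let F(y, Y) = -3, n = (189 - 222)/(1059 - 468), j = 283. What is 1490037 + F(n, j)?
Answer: 1490034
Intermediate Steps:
n = -11/197 (n = -33/591 = -33*1/591 = -11/197 ≈ -0.055838)
1490037 + F(n, j) = 1490037 - 3 = 1490034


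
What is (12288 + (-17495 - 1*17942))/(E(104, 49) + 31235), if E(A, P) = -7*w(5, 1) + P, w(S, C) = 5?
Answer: -23149/31249 ≈ -0.74079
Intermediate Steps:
E(A, P) = -35 + P (E(A, P) = -7*5 + P = -35 + P)
(12288 + (-17495 - 1*17942))/(E(104, 49) + 31235) = (12288 + (-17495 - 1*17942))/((-35 + 49) + 31235) = (12288 + (-17495 - 17942))/(14 + 31235) = (12288 - 35437)/31249 = -23149*1/31249 = -23149/31249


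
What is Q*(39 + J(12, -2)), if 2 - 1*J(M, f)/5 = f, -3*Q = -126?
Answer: 2478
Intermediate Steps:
Q = 42 (Q = -⅓*(-126) = 42)
J(M, f) = 10 - 5*f
Q*(39 + J(12, -2)) = 42*(39 + (10 - 5*(-2))) = 42*(39 + (10 + 10)) = 42*(39 + 20) = 42*59 = 2478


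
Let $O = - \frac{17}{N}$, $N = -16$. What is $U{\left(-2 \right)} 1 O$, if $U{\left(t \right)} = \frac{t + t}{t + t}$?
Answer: $\frac{17}{16} \approx 1.0625$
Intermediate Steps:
$U{\left(t \right)} = 1$ ($U{\left(t \right)} = \frac{2 t}{2 t} = 2 t \frac{1}{2 t} = 1$)
$O = \frac{17}{16}$ ($O = - \frac{17}{-16} = \left(-17\right) \left(- \frac{1}{16}\right) = \frac{17}{16} \approx 1.0625$)
$U{\left(-2 \right)} 1 O = 1 \cdot 1 \cdot \frac{17}{16} = 1 \cdot \frac{17}{16} = \frac{17}{16}$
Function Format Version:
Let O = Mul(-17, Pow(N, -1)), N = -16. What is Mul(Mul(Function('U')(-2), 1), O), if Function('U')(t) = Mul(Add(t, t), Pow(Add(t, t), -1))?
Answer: Rational(17, 16) ≈ 1.0625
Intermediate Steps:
Function('U')(t) = 1 (Function('U')(t) = Mul(Mul(2, t), Pow(Mul(2, t), -1)) = Mul(Mul(2, t), Mul(Rational(1, 2), Pow(t, -1))) = 1)
O = Rational(17, 16) (O = Mul(-17, Pow(-16, -1)) = Mul(-17, Rational(-1, 16)) = Rational(17, 16) ≈ 1.0625)
Mul(Mul(Function('U')(-2), 1), O) = Mul(Mul(1, 1), Rational(17, 16)) = Mul(1, Rational(17, 16)) = Rational(17, 16)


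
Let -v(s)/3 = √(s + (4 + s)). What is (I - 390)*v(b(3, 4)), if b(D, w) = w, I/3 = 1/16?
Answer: 18711*√3/8 ≈ 4051.1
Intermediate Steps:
I = 3/16 ≈ 0.18750
v(s) = -3*√(4 + 2*s) (v(s) = -3*√(s + (4 + s)) = -3*√(4 + 2*s))
(I - 390)*v(b(3, 4)) = (3/16 - 390)*(-3*√(4 + 2*4)) = -(-18711)*√(4 + 8)/16 = -(-18711)*√12/16 = -(-18711)*2*√3/16 = -(-18711)*√3/8 = 18711*√3/8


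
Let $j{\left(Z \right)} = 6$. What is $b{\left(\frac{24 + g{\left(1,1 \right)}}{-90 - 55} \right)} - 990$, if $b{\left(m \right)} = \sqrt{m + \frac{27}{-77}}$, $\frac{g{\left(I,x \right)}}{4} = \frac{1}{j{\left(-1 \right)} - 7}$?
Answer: $-990 + \frac{i \sqrt{2436203}}{2233} \approx -990.0 + 0.69899 i$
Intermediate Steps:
$g{\left(I,x \right)} = -4$ ($g{\left(I,x \right)} = \frac{4}{6 - 7} = \frac{4}{-1} = 4 \left(-1\right) = -4$)
$b{\left(m \right)} = \sqrt{- \frac{27}{77} + m}$ ($b{\left(m \right)} = \sqrt{m + 27 \left(- \frac{1}{77}\right)} = \sqrt{m - \frac{27}{77}} = \sqrt{- \frac{27}{77} + m}$)
$b{\left(\frac{24 + g{\left(1,1 \right)}}{-90 - 55} \right)} - 990 = \frac{\sqrt{-2079 + 5929 \frac{24 - 4}{-90 - 55}}}{77} - 990 = \frac{\sqrt{-2079 + 5929 \frac{20}{-145}}}{77} - 990 = \frac{\sqrt{-2079 + 5929 \cdot 20 \left(- \frac{1}{145}\right)}}{77} - 990 = \frac{\sqrt{-2079 + 5929 \left(- \frac{4}{29}\right)}}{77} - 990 = \frac{\sqrt{-2079 - \frac{23716}{29}}}{77} - 990 = \frac{\sqrt{- \frac{84007}{29}}}{77} - 990 = \frac{\frac{1}{29} i \sqrt{2436203}}{77} - 990 = \frac{i \sqrt{2436203}}{2233} - 990 = -990 + \frac{i \sqrt{2436203}}{2233}$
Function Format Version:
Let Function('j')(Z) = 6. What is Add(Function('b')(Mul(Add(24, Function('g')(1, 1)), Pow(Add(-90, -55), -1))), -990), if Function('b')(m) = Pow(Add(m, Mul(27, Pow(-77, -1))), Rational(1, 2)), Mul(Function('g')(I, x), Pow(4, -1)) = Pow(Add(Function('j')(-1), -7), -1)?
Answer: Add(-990, Mul(Rational(1, 2233), I, Pow(2436203, Rational(1, 2)))) ≈ Add(-990.00, Mul(0.69899, I))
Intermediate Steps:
Function('g')(I, x) = -4 (Function('g')(I, x) = Mul(4, Pow(Add(6, -7), -1)) = Mul(4, Pow(-1, -1)) = Mul(4, -1) = -4)
Function('b')(m) = Pow(Add(Rational(-27, 77), m), Rational(1, 2)) (Function('b')(m) = Pow(Add(m, Mul(27, Rational(-1, 77))), Rational(1, 2)) = Pow(Add(m, Rational(-27, 77)), Rational(1, 2)) = Pow(Add(Rational(-27, 77), m), Rational(1, 2)))
Add(Function('b')(Mul(Add(24, Function('g')(1, 1)), Pow(Add(-90, -55), -1))), -990) = Add(Mul(Rational(1, 77), Pow(Add(-2079, Mul(5929, Mul(Add(24, -4), Pow(Add(-90, -55), -1)))), Rational(1, 2))), -990) = Add(Mul(Rational(1, 77), Pow(Add(-2079, Mul(5929, Mul(20, Pow(-145, -1)))), Rational(1, 2))), -990) = Add(Mul(Rational(1, 77), Pow(Add(-2079, Mul(5929, Mul(20, Rational(-1, 145)))), Rational(1, 2))), -990) = Add(Mul(Rational(1, 77), Pow(Add(-2079, Mul(5929, Rational(-4, 29))), Rational(1, 2))), -990) = Add(Mul(Rational(1, 77), Pow(Add(-2079, Rational(-23716, 29)), Rational(1, 2))), -990) = Add(Mul(Rational(1, 77), Pow(Rational(-84007, 29), Rational(1, 2))), -990) = Add(Mul(Rational(1, 77), Mul(Rational(1, 29), I, Pow(2436203, Rational(1, 2)))), -990) = Add(Mul(Rational(1, 2233), I, Pow(2436203, Rational(1, 2))), -990) = Add(-990, Mul(Rational(1, 2233), I, Pow(2436203, Rational(1, 2))))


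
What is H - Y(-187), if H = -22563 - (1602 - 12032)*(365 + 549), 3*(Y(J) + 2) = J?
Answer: 28531564/3 ≈ 9.5105e+6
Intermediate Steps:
Y(J) = -2 + J/3
H = 9510457 (H = -22563 - (-10430)*914 = -22563 - 1*(-9533020) = -22563 + 9533020 = 9510457)
H - Y(-187) = 9510457 - (-2 + (⅓)*(-187)) = 9510457 - (-2 - 187/3) = 9510457 - 1*(-193/3) = 9510457 + 193/3 = 28531564/3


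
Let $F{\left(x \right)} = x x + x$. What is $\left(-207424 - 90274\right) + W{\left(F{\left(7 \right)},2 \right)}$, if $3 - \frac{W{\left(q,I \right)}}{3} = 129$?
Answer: $-298076$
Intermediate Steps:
$F{\left(x \right)} = x + x^{2}$ ($F{\left(x \right)} = x^{2} + x = x + x^{2}$)
$W{\left(q,I \right)} = -378$ ($W{\left(q,I \right)} = 9 - 387 = -378$)
$\left(-207424 - 90274\right) + W{\left(F{\left(7 \right)},2 \right)} = \left(-207424 - 90274\right) - 378 = -297698 - 378 = -298076$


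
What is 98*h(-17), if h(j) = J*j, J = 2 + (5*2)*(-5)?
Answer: 79968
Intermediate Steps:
J = -48 (J = 2 + 10*(-5) = 2 - 50 = -48)
h(j) = -48*j
98*h(-17) = 98*(-48*(-17)) = 98*816 = 79968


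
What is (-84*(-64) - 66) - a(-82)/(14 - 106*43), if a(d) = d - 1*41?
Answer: 24128517/4544 ≈ 5310.0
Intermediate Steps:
a(d) = -41 + d (a(d) = d - 41 = -41 + d)
(-84*(-64) - 66) - a(-82)/(14 - 106*43) = (-84*(-64) - 66) - (-41 - 82)/(14 - 106*43) = (5376 - 66) - (-123)/(14 - 4558) = 5310 - (-123)/(-4544) = 5310 - (-123)*(-1)/4544 = 5310 - 1*123/4544 = 5310 - 123/4544 = 24128517/4544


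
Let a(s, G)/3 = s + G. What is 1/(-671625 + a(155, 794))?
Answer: -1/668778 ≈ -1.4953e-6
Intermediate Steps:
a(s, G) = 3*G + 3*s (a(s, G) = 3*(s + G) = 3*(G + s) = 3*G + 3*s)
1/(-671625 + a(155, 794)) = 1/(-671625 + (3*794 + 3*155)) = 1/(-671625 + (2382 + 465)) = 1/(-671625 + 2847) = 1/(-668778) = -1/668778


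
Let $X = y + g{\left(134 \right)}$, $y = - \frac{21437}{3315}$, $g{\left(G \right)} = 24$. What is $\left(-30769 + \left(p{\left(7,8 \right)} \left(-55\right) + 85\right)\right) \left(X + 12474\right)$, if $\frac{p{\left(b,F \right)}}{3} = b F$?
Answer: $- \frac{2493559884}{5} \approx -4.9871 \cdot 10^{8}$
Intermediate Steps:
$y = - \frac{97}{15}$ ($y = \left(-21437\right) \frac{1}{3315} = - \frac{97}{15} \approx -6.4667$)
$p{\left(b,F \right)} = 3 F b$ ($p{\left(b,F \right)} = 3 b F = 3 F b$)
$X = \frac{263}{15}$ ($X = - \frac{97}{15} + 24 = \frac{263}{15} \approx 17.533$)
$\left(-30769 + \left(p{\left(7,8 \right)} \left(-55\right) + 85\right)\right) \left(X + 12474\right) = \left(-30769 + \left(3 \cdot 8 \cdot 7 \left(-55\right) + 85\right)\right) \left(\frac{263}{15} + 12474\right) = \left(-30769 + \left(168 \left(-55\right) + 85\right)\right) \frac{187373}{15} = \left(-30769 + \left(-9240 + 85\right)\right) \frac{187373}{15} = \left(-30769 - 9155\right) \frac{187373}{15} = \left(-39924\right) \frac{187373}{15} = - \frac{2493559884}{5}$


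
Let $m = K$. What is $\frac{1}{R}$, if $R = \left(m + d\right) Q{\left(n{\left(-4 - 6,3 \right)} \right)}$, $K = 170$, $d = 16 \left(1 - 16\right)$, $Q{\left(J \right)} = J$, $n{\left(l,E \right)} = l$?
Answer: $\frac{1}{700} \approx 0.0014286$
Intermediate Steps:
$d = -240$ ($d = 16 \left(-15\right) = -240$)
$m = 170$
$R = 700$ ($R = \left(170 - 240\right) \left(-4 - 6\right) = - 70 \left(-4 - 6\right) = \left(-70\right) \left(-10\right) = 700$)
$\frac{1}{R} = \frac{1}{700}$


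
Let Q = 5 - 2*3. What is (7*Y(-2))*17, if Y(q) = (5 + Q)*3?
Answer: 1428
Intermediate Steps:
Q = -1 (Q = 5 - 6 = -1)
Y(q) = 12 (Y(q) = (5 - 1)*3 = 4*3 = 12)
(7*Y(-2))*17 = (7*12)*17 = 84*17 = 1428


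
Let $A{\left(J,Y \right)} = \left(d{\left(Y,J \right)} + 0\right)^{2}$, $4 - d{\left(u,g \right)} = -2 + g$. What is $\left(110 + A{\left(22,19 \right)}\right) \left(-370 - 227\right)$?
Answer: $-218502$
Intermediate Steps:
$d{\left(u,g \right)} = 6 - g$ ($d{\left(u,g \right)} = 4 - \left(-2 + g\right) = 6 - g$)
$A{\left(J,Y \right)} = \left(6 - J\right)^{2}$ ($A{\left(J,Y \right)} = \left(\left(6 - J\right) + 0\right)^{2} = \left(6 - J\right)^{2}$)
$\left(110 + A{\left(22,19 \right)}\right) \left(-370 - 227\right) = \left(110 + \left(-6 + 22\right)^{2}\right) \left(-370 - 227\right) = \left(110 + 16^{2}\right) \left(-597\right) = \left(110 + 256\right) \left(-597\right) = 366 \left(-597\right) = -218502$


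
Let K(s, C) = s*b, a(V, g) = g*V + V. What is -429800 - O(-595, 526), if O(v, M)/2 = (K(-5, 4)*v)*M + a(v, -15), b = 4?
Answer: -12965260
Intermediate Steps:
a(V, g) = V + V*g (a(V, g) = V*g + V = V + V*g)
K(s, C) = 4*s (K(s, C) = s*4 = 4*s)
O(v, M) = -28*v - 40*M*v (O(v, M) = 2*(((4*(-5))*v)*M + v*(1 - 15)) = 2*((-20*v)*M + v*(-14)) = 2*(-20*M*v - 14*v) = 2*(-14*v - 20*M*v) = -28*v - 40*M*v)
-429800 - O(-595, 526) = -429800 - 4*(-595)*(-7 - 10*526) = -429800 - 4*(-595)*(-7 - 5260) = -429800 - 4*(-595)*(-5267) = -429800 - 1*12535460 = -429800 - 12535460 = -12965260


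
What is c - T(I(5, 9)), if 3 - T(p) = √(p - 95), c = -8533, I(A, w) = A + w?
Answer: -8536 + 9*I ≈ -8536.0 + 9.0*I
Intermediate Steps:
T(p) = 3 - √(-95 + p) (T(p) = 3 - √(p - 95) = 3 - √(-95 + p))
c - T(I(5, 9)) = -8533 - (3 - √(-95 + (5 + 9))) = -8533 - (3 - √(-95 + 14)) = -8533 - (3 - √(-81)) = -8533 - (3 - 9*I) = -8533 + (-3 + 9*I) = -8536 + 9*I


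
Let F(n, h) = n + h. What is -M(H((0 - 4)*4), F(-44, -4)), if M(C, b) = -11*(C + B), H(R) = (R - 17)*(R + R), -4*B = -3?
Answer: 46497/4 ≈ 11624.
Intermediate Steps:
B = ¾ (B = -¼*(-3) = ¾ ≈ 0.75000)
H(R) = 2*R*(-17 + R) (H(R) = (-17 + R)*(2*R) = 2*R*(-17 + R))
F(n, h) = h + n
M(C, b) = -33/4 - 11*C (M(C, b) = -11*(C + ¾) = -11*(¾ + C) = -33/4 - 11*C)
-M(H((0 - 4)*4), F(-44, -4)) = -(-33/4 - 22*(0 - 4)*4*(-17 + (0 - 4)*4)) = -(-33/4 - 22*(-4*4)*(-17 - 4*4)) = -(-33/4 - 22*(-16)*(-17 - 16)) = -(-33/4 - 22*(-16)*(-33)) = -(-33/4 - 11*1056) = -(-33/4 - 11616) = -1*(-46497/4) = 46497/4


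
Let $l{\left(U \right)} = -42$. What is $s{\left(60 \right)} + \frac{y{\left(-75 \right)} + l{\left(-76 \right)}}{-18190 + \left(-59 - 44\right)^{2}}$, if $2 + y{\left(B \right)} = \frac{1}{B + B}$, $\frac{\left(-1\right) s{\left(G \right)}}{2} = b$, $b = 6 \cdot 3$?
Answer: $- \frac{5847257}{162450} \approx -35.994$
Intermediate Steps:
$b = 18$
$s{\left(G \right)} = -36$ ($s{\left(G \right)} = \left(-2\right) 18 = -36$)
$y{\left(B \right)} = -2 + \frac{1}{2 B}$ ($y{\left(B \right)} = -2 + \frac{1}{B + B} = -2 + \frac{1}{2 B}$)
$s{\left(60 \right)} + \frac{y{\left(-75 \right)} + l{\left(-76 \right)}}{-18190 + \left(-59 - 44\right)^{2}} = -36 + \frac{\left(-2 + \frac{1}{2 \left(-75\right)}\right) - 42}{-18190 + \left(-59 - 44\right)^{2}} = -36 + \frac{\left(-2 + \frac{1}{2} \left(- \frac{1}{75}\right)\right) - 42}{-18190 + \left(-103\right)^{2}} = -36 + \frac{\left(-2 - \frac{1}{150}\right) - 42}{-18190 + 10609} = -36 + \frac{- \frac{301}{150} - 42}{-7581} = -36 - - \frac{943}{162450} = -36 + \frac{943}{162450} = - \frac{5847257}{162450}$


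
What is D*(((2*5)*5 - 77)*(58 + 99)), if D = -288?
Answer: 1220832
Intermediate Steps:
D*(((2*5)*5 - 77)*(58 + 99)) = -288*((2*5)*5 - 77)*(58 + 99) = -288*(10*5 - 77)*157 = -288*(50 - 77)*157 = -(-7776)*157 = -288*(-4239) = 1220832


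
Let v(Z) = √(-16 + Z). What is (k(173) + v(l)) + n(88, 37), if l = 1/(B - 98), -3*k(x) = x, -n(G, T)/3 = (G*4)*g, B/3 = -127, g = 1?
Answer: -3341/3 + I*√3671535/479 ≈ -1113.7 + 4.0003*I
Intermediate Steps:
B = -381 (B = 3*(-127) = -381)
n(G, T) = -12*G (n(G, T) = -3*G*4 = -3*4*G = -12*G)
k(x) = -x/3
l = -1/479 (l = 1/(-381 - 98) = 1/(-479) = -1/479 ≈ -0.0020877)
(k(173) + v(l)) + n(88, 37) = (-⅓*173 + √(-16 - 1/479)) - 12*88 = (-173/3 + √(-7665/479)) - 1056 = (-173/3 + I*√3671535/479) - 1056 = -3341/3 + I*√3671535/479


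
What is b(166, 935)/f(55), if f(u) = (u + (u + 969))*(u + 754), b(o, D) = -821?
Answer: -821/872911 ≈ -0.00094053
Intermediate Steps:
f(u) = (754 + u)*(969 + 2*u) (f(u) = (u + (969 + u))*(754 + u) = (969 + 2*u)*(754 + u) = (754 + u)*(969 + 2*u))
b(166, 935)/f(55) = -821/(730626 + 2*55**2 + 2477*55) = -821/(730626 + 2*3025 + 136235) = -821/(730626 + 6050 + 136235) = -821/872911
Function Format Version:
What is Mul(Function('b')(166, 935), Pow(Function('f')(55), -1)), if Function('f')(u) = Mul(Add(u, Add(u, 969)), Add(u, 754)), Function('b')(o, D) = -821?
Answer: Rational(-821, 872911) ≈ -0.00094053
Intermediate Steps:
Function('f')(u) = Mul(Add(754, u), Add(969, Mul(2, u))) (Function('f')(u) = Mul(Add(u, Add(969, u)), Add(754, u)) = Mul(Add(969, Mul(2, u)), Add(754, u)) = Mul(Add(754, u), Add(969, Mul(2, u))))
Mul(Function('b')(166, 935), Pow(Function('f')(55), -1)) = Mul(-821, Pow(Add(730626, Mul(2, Pow(55, 2)), Mul(2477, 55)), -1)) = Mul(-821, Pow(Add(730626, Mul(2, 3025), 136235), -1)) = Mul(-821, Pow(Add(730626, 6050, 136235), -1)) = Mul(-821, Pow(872911, -1)) = Mul(-821, Rational(1, 872911)) = Rational(-821, 872911)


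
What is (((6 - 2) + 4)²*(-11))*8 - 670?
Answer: -6302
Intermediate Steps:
(((6 - 2) + 4)²*(-11))*8 - 670 = ((4 + 4)²*(-11))*8 - 670 = (8²*(-11))*8 - 670 = (64*(-11))*8 - 670 = -704*8 - 670 = -5632 - 670 = -6302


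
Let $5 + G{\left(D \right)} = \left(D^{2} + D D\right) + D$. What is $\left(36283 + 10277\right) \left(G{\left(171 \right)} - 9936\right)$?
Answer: $2268030720$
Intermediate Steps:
$G{\left(D \right)} = -5 + D + 2 D^{2}$ ($G{\left(D \right)} = -5 + \left(\left(D^{2} + D D\right) + D\right) = -5 + \left(\left(D^{2} + D^{2}\right) + D\right) = -5 + \left(2 D^{2} + D\right) = -5 + \left(D + 2 D^{2}\right) = -5 + D + 2 D^{2}$)
$\left(36283 + 10277\right) \left(G{\left(171 \right)} - 9936\right) = \left(36283 + 10277\right) \left(\left(-5 + 171 + 2 \cdot 171^{2}\right) - 9936\right) = 46560 \left(\left(-5 + 171 + 2 \cdot 29241\right) - 9936\right) = 46560 \left(\left(-5 + 171 + 58482\right) - 9936\right) = 46560 \left(58648 - 9936\right) = 46560 \cdot 48712 = 2268030720$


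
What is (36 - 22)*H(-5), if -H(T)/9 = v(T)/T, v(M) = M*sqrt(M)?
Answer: -126*I*sqrt(5) ≈ -281.74*I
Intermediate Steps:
v(M) = M**(3/2)
H(T) = -9*sqrt(T) (H(T) = -9*T**(3/2)/T = -9*sqrt(T))
(36 - 22)*H(-5) = (36 - 22)*(-9*I*sqrt(5)) = 14*(-9*I*sqrt(5)) = -126*I*sqrt(5)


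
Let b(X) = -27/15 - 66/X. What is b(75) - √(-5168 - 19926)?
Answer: -67/25 - I*√25094 ≈ -2.68 - 158.41*I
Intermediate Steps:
b(X) = -9/5 - 66/X (b(X) = -27*1/15 - 66/X = -9/5 - 66/X)
b(75) - √(-5168 - 19926) = (-9/5 - 66/75) - √(-5168 - 19926) = (-9/5 - 66*1/75) - √(-25094) = (-9/5 - 22/25) - I*√25094 = -67/25 - I*√25094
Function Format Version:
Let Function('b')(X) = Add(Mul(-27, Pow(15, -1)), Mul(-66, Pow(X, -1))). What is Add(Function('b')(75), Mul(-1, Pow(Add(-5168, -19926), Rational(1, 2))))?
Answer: Add(Rational(-67, 25), Mul(-1, I, Pow(25094, Rational(1, 2)))) ≈ Add(-2.6800, Mul(-158.41, I))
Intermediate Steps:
Function('b')(X) = Add(Rational(-9, 5), Mul(-66, Pow(X, -1))) (Function('b')(X) = Add(Mul(-27, Rational(1, 15)), Mul(-66, Pow(X, -1))) = Add(Rational(-9, 5), Mul(-66, Pow(X, -1))))
Add(Function('b')(75), Mul(-1, Pow(Add(-5168, -19926), Rational(1, 2)))) = Add(Add(Rational(-9, 5), Mul(-66, Pow(75, -1))), Mul(-1, Pow(Add(-5168, -19926), Rational(1, 2)))) = Add(Add(Rational(-9, 5), Mul(-66, Rational(1, 75))), Mul(-1, Pow(-25094, Rational(1, 2)))) = Add(Add(Rational(-9, 5), Rational(-22, 25)), Mul(-1, Mul(I, Pow(25094, Rational(1, 2))))) = Add(Rational(-67, 25), Mul(-1, I, Pow(25094, Rational(1, 2))))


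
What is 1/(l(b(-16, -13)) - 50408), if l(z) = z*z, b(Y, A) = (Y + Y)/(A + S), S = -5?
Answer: -81/4082792 ≈ -1.9839e-5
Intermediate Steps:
b(Y, A) = 2*Y/(-5 + A) (b(Y, A) = (Y + Y)/(A - 5) = (2*Y)/(-5 + A) = 2*Y/(-5 + A))
l(z) = z²
1/(l(b(-16, -13)) - 50408) = 1/((2*(-16)/(-5 - 13))² - 50408) = 1/((2*(-16)/(-18))² - 50408) = 1/((2*(-16)*(-1/18))² - 50408) = 1/((16/9)² - 50408) = 1/(256/81 - 50408) = 1/(-4082792/81) = -81/4082792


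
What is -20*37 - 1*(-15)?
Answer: -725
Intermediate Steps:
-20*37 - 1*(-15) = -740 + 15 = -725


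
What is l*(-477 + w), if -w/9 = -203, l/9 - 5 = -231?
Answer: -2745900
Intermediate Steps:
l = -2034 (l = 45 + 9*(-231) = 45 - 2079 = -2034)
w = 1827 (w = -9*(-203) = 1827)
l*(-477 + w) = -2034*(-477 + 1827) = -2034*1350 = -2745900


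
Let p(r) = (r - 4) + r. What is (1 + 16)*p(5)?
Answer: 102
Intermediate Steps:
p(r) = -4 + 2*r (p(r) = (-4 + r) + r = -4 + 2*r)
(1 + 16)*p(5) = (1 + 16)*(-4 + 2*5) = 17*(-4 + 10) = 17*6 = 102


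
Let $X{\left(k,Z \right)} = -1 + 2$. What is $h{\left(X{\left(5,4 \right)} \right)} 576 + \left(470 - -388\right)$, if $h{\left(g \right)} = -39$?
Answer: $-21606$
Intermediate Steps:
$X{\left(k,Z \right)} = 1$
$h{\left(X{\left(5,4 \right)} \right)} 576 + \left(470 - -388\right) = \left(-39\right) 576 + \left(470 - -388\right) = -22464 + \left(470 + 388\right) = -22464 + 858 = -21606$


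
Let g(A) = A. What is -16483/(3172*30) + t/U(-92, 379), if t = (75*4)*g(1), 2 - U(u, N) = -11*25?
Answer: 23982209/26359320 ≈ 0.90982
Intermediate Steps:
U(u, N) = 277 (U(u, N) = 2 - (-11)*25 = 2 - 1*(-275) = 2 + 275 = 277)
t = 300 (t = (75*4)*1 = 300*1 = 300)
-16483/(3172*30) + t/U(-92, 379) = -16483/(3172*30) + 300/277 = -16483/95160 + 300*(1/277) = -16483*1/95160 + 300/277 = -16483/95160 + 300/277 = 23982209/26359320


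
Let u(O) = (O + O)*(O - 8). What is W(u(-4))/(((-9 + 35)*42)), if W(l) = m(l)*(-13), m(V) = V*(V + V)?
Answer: -1536/7 ≈ -219.43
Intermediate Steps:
m(V) = 2*V² (m(V) = V*(2*V) = 2*V²)
u(O) = 2*O*(-8 + O) (u(O) = (2*O)*(-8 + O) = 2*O*(-8 + O))
W(l) = -26*l² (W(l) = (2*l²)*(-13) = -26*l²)
W(u(-4))/(((-9 + 35)*42)) = (-26*64*(-8 - 4)²)/(((-9 + 35)*42)) = (-26*(2*(-4)*(-12))²)/((26*42)) = -26*96²/1092 = -26*9216*(1/1092) = -239616*1/1092 = -1536/7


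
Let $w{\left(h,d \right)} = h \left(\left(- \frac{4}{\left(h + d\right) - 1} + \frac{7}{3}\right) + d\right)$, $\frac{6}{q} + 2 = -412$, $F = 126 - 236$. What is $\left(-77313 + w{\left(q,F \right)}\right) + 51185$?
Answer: $- \frac{10356651502}{396405} \approx -26126.0$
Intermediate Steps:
$F = -110$ ($F = 126 - 236 = -110$)
$q = - \frac{1}{69}$ ($q = \frac{6}{-2 - 412} = \frac{6}{-414} = 6 \left(- \frac{1}{414}\right) = - \frac{1}{69} \approx -0.014493$)
$w{\left(h,d \right)} = h \left(\frac{7}{3} + d - \frac{4}{-1 + d + h}\right)$ ($w{\left(h,d \right)} = h \left(\left(- \frac{4}{\left(d + h\right) - 1} + 7 \cdot \frac{1}{3}\right) + d\right) = h \left(\left(- \frac{4}{-1 + d + h} + \frac{7}{3}\right) + d\right) = h \left(\left(\frac{7}{3} - \frac{4}{-1 + d + h}\right) + d\right) = h \left(\frac{7}{3} + d - \frac{4}{-1 + d + h}\right)$)
$\left(-77313 + w{\left(q,F \right)}\right) + 51185 = \left(-77313 + \frac{1}{3} \left(- \frac{1}{69}\right) \frac{1}{-1 - 110 - \frac{1}{69}} \left(-19 + 3 \left(-110\right)^{2} + 4 \left(-110\right) + 7 \left(- \frac{1}{69}\right) + 3 \left(-110\right) \left(- \frac{1}{69}\right)\right)\right) + 51185 = \left(-77313 + \frac{1}{3} \left(- \frac{1}{69}\right) \frac{1}{- \frac{7660}{69}} \left(-19 + 3 \cdot 12100 - 440 - \frac{7}{69} + \frac{110}{23}\right)\right) + 51185 = \left(-77313 + \frac{1}{3} \left(- \frac{1}{69}\right) \left(- \frac{69}{7660}\right) \left(-19 + 36300 - 440 - \frac{7}{69} + \frac{110}{23}\right)\right) + 51185 = \left(-77313 + \frac{1}{3} \left(- \frac{1}{69}\right) \left(- \frac{69}{7660}\right) \frac{2473352}{69}\right) + 51185 = \left(-77313 + \frac{618338}{396405}\right) + 51185 = - \frac{30646641427}{396405} + 51185 = - \frac{10356651502}{396405}$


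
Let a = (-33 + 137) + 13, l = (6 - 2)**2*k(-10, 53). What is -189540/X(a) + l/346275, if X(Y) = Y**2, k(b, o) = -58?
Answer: -62341564/4501575 ≈ -13.849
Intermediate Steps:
l = -928 (l = (6 - 2)**2*(-58) = 4**2*(-58) = 16*(-58) = -928)
a = 117 (a = 104 + 13 = 117)
-189540/X(a) + l/346275 = -189540/(117**2) - 928/346275 = -189540/13689 - 928*1/346275 = -189540*1/13689 - 928/346275 = -180/13 - 928/346275 = -62341564/4501575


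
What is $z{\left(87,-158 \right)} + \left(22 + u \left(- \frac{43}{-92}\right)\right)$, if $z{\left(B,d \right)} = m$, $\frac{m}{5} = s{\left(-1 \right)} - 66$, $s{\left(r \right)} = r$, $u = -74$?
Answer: $- \frac{15989}{46} \approx -347.59$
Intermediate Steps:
$m = -335$ ($m = 5 \left(-1 - 66\right) = 5 \left(-67\right) = -335$)
$z{\left(B,d \right)} = -335$
$z{\left(87,-158 \right)} + \left(22 + u \left(- \frac{43}{-92}\right)\right) = -335 + \left(22 - 74 \left(- \frac{43}{-92}\right)\right) = -335 + \left(22 - 74 \left(\left(-43\right) \left(- \frac{1}{92}\right)\right)\right) = -335 + \left(22 - \frac{1591}{46}\right) = -335 - \frac{579}{46} = - \frac{15989}{46}$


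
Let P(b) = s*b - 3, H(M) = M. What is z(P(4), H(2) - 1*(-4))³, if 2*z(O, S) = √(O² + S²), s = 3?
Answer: 351*√13/8 ≈ 158.19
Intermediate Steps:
P(b) = -3 + 3*b (P(b) = 3*b - 3 = -3 + 3*b)
z(O, S) = √(O² + S²)/2
z(P(4), H(2) - 1*(-4))³ = (√((-3 + 3*4)² + (2 - 1*(-4))²)/2)³ = (√((-3 + 12)² + (2 + 4)²)/2)³ = (√(9² + 6²)/2)³ = (√(81 + 36)/2)³ = (√117/2)³ = ((3*√13)/2)³ = (3*√13/2)³ = 351*√13/8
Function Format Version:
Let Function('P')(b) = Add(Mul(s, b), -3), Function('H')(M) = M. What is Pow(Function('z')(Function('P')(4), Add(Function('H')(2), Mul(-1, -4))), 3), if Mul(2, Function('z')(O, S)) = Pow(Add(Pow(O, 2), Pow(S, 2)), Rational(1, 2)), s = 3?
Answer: Mul(Rational(351, 8), Pow(13, Rational(1, 2))) ≈ 158.19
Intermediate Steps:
Function('P')(b) = Add(-3, Mul(3, b)) (Function('P')(b) = Add(Mul(3, b), -3) = Add(-3, Mul(3, b)))
Function('z')(O, S) = Mul(Rational(1, 2), Pow(Add(Pow(O, 2), Pow(S, 2)), Rational(1, 2)))
Pow(Function('z')(Function('P')(4), Add(Function('H')(2), Mul(-1, -4))), 3) = Pow(Mul(Rational(1, 2), Pow(Add(Pow(Add(-3, Mul(3, 4)), 2), Pow(Add(2, Mul(-1, -4)), 2)), Rational(1, 2))), 3) = Pow(Mul(Rational(1, 2), Pow(Add(Pow(Add(-3, 12), 2), Pow(Add(2, 4), 2)), Rational(1, 2))), 3) = Pow(Mul(Rational(1, 2), Pow(Add(Pow(9, 2), Pow(6, 2)), Rational(1, 2))), 3) = Pow(Mul(Rational(1, 2), Pow(Add(81, 36), Rational(1, 2))), 3) = Pow(Mul(Rational(1, 2), Pow(117, Rational(1, 2))), 3) = Pow(Mul(Rational(1, 2), Mul(3, Pow(13, Rational(1, 2)))), 3) = Pow(Mul(Rational(3, 2), Pow(13, Rational(1, 2))), 3) = Mul(Rational(351, 8), Pow(13, Rational(1, 2)))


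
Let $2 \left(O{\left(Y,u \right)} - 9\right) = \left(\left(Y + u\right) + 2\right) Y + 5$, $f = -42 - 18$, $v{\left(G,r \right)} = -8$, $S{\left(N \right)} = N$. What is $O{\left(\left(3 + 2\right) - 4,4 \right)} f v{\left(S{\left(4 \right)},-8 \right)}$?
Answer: $7200$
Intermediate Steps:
$f = -60$
$O{\left(Y,u \right)} = \frac{23}{2} + \frac{Y \left(2 + Y + u\right)}{2}$ ($O{\left(Y,u \right)} = 9 + \frac{\left(\left(Y + u\right) + 2\right) Y + 5}{2} = 9 + \frac{\left(2 + Y + u\right) Y + 5}{2} = 9 + \frac{Y \left(2 + Y + u\right) + 5}{2} = 9 + \frac{5 + Y \left(2 + Y + u\right)}{2} = 9 + \left(\frac{5}{2} + \frac{Y \left(2 + Y + u\right)}{2}\right) = \frac{23}{2} + \frac{Y \left(2 + Y + u\right)}{2}$)
$O{\left(\left(3 + 2\right) - 4,4 \right)} f v{\left(S{\left(4 \right)},-8 \right)} = \left(\frac{23}{2} + \left(\left(3 + 2\right) - 4\right) + \frac{\left(\left(3 + 2\right) - 4\right)^{2}}{2} + \frac{1}{2} \left(\left(3 + 2\right) - 4\right) 4\right) \left(-60\right) \left(-8\right) = \left(\frac{23}{2} + \left(5 - 4\right) + \frac{\left(5 - 4\right)^{2}}{2} + \frac{1}{2} \left(5 - 4\right) 4\right) \left(-60\right) \left(-8\right) = \left(\frac{23}{2} + 1 + \frac{1^{2}}{2} + \frac{1}{2} \cdot 1 \cdot 4\right) \left(-60\right) \left(-8\right) = \left(\frac{23}{2} + 1 + \frac{1}{2} \cdot 1 + 2\right) \left(-60\right) \left(-8\right) = \left(\frac{23}{2} + 1 + \frac{1}{2} + 2\right) \left(-60\right) \left(-8\right) = 15 \left(-60\right) \left(-8\right) = \left(-900\right) \left(-8\right) = 7200$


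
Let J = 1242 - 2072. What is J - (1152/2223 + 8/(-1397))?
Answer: -286575810/345059 ≈ -830.51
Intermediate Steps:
J = -830
J - (1152/2223 + 8/(-1397)) = -830 - (1152/2223 + 8/(-1397)) = -830 - (1152*(1/2223) + 8*(-1/1397)) = -830 - (128/247 - 8/1397) = -830 - 1*176840/345059 = -830 - 176840/345059 = -286575810/345059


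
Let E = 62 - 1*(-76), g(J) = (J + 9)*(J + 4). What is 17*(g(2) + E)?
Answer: 3468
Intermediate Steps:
g(J) = (4 + J)*(9 + J) (g(J) = (9 + J)*(4 + J) = (4 + J)*(9 + J))
E = 138 (E = 62 + 76 = 138)
17*(g(2) + E) = 17*((36 + 2² + 13*2) + 138) = 17*((36 + 4 + 26) + 138) = 17*(66 + 138) = 17*204 = 3468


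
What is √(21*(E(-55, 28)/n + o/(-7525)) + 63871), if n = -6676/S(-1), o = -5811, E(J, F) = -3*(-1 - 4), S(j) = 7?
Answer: √32904955493174311/717670 ≈ 252.76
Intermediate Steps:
E(J, F) = 15 (E(J, F) = -3*(-5) = 15)
n = -6676/7 ≈ -953.71
√(21*(E(-55, 28)/n + o/(-7525)) + 63871) = √(21*(15/(-6676/7) - 5811/(-7525)) + 63871) = √(21*(15*(-7/6676) - 5811*(-1/7525)) + 63871) = √(21*(-105/6676 + 5811/7525) + 63871) = √(21*(38004111/50236900) + 63871) = √(114012333/7176700 + 63871) = √(458497018033/7176700) = √32904955493174311/717670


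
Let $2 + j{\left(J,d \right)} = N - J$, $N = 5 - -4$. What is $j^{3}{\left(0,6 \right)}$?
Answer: $343$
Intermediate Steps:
$N = 9$ ($N = 5 + 4 = 9$)
$j{\left(J,d \right)} = 7 - J$ ($j{\left(J,d \right)} = -2 - \left(-9 + J\right) = 7 - J$)
$j^{3}{\left(0,6 \right)} = \left(7 - 0\right)^{3} = \left(7 + 0\right)^{3} = 7^{3} = 343$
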